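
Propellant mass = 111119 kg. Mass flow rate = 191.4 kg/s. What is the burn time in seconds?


tb = 111119 / 191.4 = 580.6 s

580.6 s


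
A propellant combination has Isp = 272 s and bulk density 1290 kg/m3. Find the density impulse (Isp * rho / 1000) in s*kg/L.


rho*Isp = 272 * 1290 / 1000 = 351 s*kg/L

351 s*kg/L


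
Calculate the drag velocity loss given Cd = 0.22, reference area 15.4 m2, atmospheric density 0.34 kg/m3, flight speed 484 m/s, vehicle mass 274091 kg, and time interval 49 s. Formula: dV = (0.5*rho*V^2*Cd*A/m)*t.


D = 0.5 * 0.34 * 484^2 * 0.22 * 15.4 = 134922.09 N
a = 134922.09 / 274091 = 0.4923 m/s2
dV = 0.4923 * 49 = 24.1 m/s

24.1 m/s


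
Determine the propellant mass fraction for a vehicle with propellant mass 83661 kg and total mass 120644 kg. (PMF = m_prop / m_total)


PMF = 83661 / 120644 = 0.693

0.693


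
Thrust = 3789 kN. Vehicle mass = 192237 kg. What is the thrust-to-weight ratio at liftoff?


TWR = 3789000 / (192237 * 9.81) = 2.01

2.01


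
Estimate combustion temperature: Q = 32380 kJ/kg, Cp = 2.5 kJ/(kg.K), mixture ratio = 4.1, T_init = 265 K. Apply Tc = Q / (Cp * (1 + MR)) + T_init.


Tc = 32380 / (2.5 * (1 + 4.1)) + 265 = 2805 K

2805 K


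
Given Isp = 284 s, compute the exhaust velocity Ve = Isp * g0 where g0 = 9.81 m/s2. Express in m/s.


Ve = Isp * g0 = 284 * 9.81 = 2786.0 m/s

2786.0 m/s


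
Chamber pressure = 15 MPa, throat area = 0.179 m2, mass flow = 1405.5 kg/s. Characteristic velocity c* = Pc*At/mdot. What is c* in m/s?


c* = 15e6 * 0.179 / 1405.5 = 1910 m/s

1910 m/s


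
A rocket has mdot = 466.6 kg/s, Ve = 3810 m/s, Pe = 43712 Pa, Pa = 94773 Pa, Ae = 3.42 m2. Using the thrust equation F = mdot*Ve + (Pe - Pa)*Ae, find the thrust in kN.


F = 466.6 * 3810 + (43712 - 94773) * 3.42 = 1.6031e+06 N = 1603.1 kN

1603.1 kN


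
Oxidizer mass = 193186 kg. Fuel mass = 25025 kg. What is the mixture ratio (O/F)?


MR = 193186 / 25025 = 7.72

7.72


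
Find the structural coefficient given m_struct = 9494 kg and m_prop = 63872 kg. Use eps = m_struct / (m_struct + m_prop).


eps = 9494 / (9494 + 63872) = 0.1294

0.1294


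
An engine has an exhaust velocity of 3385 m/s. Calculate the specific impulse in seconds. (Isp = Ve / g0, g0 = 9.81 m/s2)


Isp = Ve / g0 = 3385 / 9.81 = 345.1 s

345.1 s


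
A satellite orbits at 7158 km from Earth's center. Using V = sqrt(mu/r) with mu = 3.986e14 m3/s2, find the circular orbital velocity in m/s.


V = sqrt(3.986e14 / 7158000) = 7462 m/s

7462 m/s


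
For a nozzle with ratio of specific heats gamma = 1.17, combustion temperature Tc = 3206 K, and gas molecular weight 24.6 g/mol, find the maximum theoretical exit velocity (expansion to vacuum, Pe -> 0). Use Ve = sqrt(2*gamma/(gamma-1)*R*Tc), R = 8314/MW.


R = 8314 / 24.6 = 337.97 J/(kg.K)
Ve = sqrt(2 * 1.17 / (1.17 - 1) * 337.97 * 3206) = 3862 m/s

3862 m/s


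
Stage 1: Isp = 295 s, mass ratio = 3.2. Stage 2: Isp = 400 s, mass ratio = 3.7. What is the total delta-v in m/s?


dV1 = 295 * 9.81 * ln(3.2) = 3366.1 m/s
dV2 = 400 * 9.81 * ln(3.7) = 5133.9 m/s
Total dV = 3366.1 + 5133.9 = 8500.0 m/s ~ 8500 m/s

8500 m/s


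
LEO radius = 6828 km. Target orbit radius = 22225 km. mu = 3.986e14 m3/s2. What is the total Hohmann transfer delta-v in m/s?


V1 = sqrt(mu/r1) = 7640.5 m/s
dV1 = V1*(sqrt(2*r2/(r1+r2)) - 1) = 1810.16 m/s
V2 = sqrt(mu/r2) = 4234.94 m/s
dV2 = V2*(1 - sqrt(2*r1/(r1+r2))) = 1331.5 m/s
Total dV = 3142 m/s

3142 m/s


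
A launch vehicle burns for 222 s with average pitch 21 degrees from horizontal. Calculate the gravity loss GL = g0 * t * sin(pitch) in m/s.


GL = 9.81 * 222 * sin(21 deg) = 780 m/s

780 m/s


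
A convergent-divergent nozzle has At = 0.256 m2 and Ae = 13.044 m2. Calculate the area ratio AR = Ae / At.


AR = 13.044 / 0.256 = 51.0

51.0


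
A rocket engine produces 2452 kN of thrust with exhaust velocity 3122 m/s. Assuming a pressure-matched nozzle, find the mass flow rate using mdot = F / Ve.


mdot = F / Ve = 2452000 / 3122 = 785.4 kg/s

785.4 kg/s


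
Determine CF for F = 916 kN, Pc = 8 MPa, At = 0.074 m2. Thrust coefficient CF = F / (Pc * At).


CF = 916000 / (8e6 * 0.074) = 1.55

1.55


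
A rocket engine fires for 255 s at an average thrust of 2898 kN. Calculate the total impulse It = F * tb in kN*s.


It = 2898 * 255 = 738990 kN*s

738990 kN*s


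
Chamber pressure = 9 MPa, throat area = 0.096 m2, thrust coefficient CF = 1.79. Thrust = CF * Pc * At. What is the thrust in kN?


F = 1.79 * 9e6 * 0.096 = 1.5466e+06 N = 1546.6 kN

1546.6 kN


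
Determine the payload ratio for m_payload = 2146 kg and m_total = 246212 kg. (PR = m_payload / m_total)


PR = 2146 / 246212 = 0.0087

0.0087


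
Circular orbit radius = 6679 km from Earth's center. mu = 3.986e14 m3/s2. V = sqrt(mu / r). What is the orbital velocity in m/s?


V = sqrt(3.986e14 / 6679000) = 7725 m/s

7725 m/s


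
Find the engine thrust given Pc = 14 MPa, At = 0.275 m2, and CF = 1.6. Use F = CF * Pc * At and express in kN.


F = 1.6 * 14e6 * 0.275 = 6.1600e+06 N = 6160.0 kN

6160.0 kN


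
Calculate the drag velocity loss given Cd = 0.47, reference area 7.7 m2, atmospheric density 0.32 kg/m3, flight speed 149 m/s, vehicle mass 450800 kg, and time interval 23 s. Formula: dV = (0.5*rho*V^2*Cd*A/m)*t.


D = 0.5 * 0.32 * 149^2 * 0.47 * 7.7 = 12855.27 N
a = 12855.27 / 450800 = 0.0285 m/s2
dV = 0.0285 * 23 = 0.7 m/s

0.7 m/s


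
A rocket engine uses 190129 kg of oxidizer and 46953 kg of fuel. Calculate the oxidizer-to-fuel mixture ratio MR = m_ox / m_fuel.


MR = 190129 / 46953 = 4.05

4.05


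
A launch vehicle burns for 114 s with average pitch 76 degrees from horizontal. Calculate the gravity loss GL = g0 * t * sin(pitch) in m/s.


GL = 9.81 * 114 * sin(76 deg) = 1085 m/s

1085 m/s


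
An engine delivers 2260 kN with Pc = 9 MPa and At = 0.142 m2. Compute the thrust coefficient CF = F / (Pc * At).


CF = 2260000 / (9e6 * 0.142) = 1.77

1.77


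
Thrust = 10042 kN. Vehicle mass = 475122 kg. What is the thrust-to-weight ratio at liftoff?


TWR = 10042000 / (475122 * 9.81) = 2.15

2.15


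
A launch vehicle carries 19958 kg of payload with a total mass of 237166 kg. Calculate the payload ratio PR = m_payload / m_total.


PR = 19958 / 237166 = 0.0842

0.0842


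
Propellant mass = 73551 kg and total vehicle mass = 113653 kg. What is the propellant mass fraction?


PMF = 73551 / 113653 = 0.647

0.647


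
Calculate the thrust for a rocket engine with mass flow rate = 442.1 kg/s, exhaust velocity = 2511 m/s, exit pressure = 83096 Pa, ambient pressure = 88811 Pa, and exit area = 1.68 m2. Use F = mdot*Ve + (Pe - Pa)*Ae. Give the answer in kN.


F = 442.1 * 2511 + (83096 - 88811) * 1.68 = 1.1005e+06 N = 1100.5 kN

1100.5 kN


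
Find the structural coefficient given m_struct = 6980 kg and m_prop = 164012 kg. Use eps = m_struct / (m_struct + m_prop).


eps = 6980 / (6980 + 164012) = 0.0408

0.0408


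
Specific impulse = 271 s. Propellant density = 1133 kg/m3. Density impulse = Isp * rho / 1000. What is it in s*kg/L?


rho*Isp = 271 * 1133 / 1000 = 307 s*kg/L

307 s*kg/L


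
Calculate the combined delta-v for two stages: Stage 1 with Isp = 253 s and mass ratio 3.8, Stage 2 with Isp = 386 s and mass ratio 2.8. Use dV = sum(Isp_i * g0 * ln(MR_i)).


dV1 = 253 * 9.81 * ln(3.8) = 3313.4 m/s
dV2 = 386 * 9.81 * ln(2.8) = 3898.8 m/s
Total dV = 3313.4 + 3898.8 = 7212.2 m/s ~ 7212 m/s

7212 m/s


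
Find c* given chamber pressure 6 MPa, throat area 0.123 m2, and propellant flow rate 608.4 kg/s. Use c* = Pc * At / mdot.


c* = 6e6 * 0.123 / 608.4 = 1213 m/s

1213 m/s


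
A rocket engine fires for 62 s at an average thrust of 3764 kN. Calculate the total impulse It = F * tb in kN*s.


It = 3764 * 62 = 233368 kN*s

233368 kN*s


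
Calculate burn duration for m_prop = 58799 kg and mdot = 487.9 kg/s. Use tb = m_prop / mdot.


tb = 58799 / 487.9 = 120.5 s

120.5 s


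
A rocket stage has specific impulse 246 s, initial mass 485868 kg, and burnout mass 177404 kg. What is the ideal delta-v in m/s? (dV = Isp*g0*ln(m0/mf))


Ve = 246 * 9.81 = 2413.26 m/s
dV = 2413.26 * ln(485868/177404) = 2431 m/s

2431 m/s


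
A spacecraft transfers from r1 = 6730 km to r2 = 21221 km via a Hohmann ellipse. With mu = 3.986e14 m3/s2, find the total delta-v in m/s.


V1 = sqrt(mu/r1) = 7695.93 m/s
dV1 = V1*(sqrt(2*r2/(r1+r2)) - 1) = 1787.39 m/s
V2 = sqrt(mu/r2) = 4333.97 m/s
dV2 = V2*(1 - sqrt(2*r1/(r1+r2))) = 1326.44 m/s
Total dV = 3114 m/s

3114 m/s


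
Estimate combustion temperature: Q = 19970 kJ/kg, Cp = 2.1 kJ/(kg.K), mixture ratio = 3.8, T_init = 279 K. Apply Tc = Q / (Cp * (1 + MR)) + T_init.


Tc = 19970 / (2.1 * (1 + 3.8)) + 279 = 2260 K

2260 K


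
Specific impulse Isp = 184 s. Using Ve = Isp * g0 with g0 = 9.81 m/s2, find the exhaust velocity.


Ve = Isp * g0 = 184 * 9.81 = 1805.0 m/s

1805.0 m/s


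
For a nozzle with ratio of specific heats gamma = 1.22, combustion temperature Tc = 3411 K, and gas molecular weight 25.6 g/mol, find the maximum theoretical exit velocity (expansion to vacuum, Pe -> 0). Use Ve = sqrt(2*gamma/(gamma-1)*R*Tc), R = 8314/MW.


R = 8314 / 25.6 = 324.77 J/(kg.K)
Ve = sqrt(2 * 1.22 / (1.22 - 1) * 324.77 * 3411) = 3505 m/s

3505 m/s


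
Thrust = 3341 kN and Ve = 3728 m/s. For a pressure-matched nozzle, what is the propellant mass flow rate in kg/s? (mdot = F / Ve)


mdot = F / Ve = 3341000 / 3728 = 896.2 kg/s

896.2 kg/s


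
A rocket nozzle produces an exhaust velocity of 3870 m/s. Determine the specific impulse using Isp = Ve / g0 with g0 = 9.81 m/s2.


Isp = Ve / g0 = 3870 / 9.81 = 394.5 s

394.5 s


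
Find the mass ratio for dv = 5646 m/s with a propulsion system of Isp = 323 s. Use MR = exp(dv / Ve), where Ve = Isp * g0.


Ve = 323 * 9.81 = 3168.63 m/s
MR = exp(5646 / 3168.63) = 5.941

5.941


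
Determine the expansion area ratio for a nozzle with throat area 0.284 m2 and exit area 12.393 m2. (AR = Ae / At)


AR = 12.393 / 0.284 = 43.6

43.6


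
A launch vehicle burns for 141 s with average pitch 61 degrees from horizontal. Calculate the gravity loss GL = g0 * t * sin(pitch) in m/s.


GL = 9.81 * 141 * sin(61 deg) = 1210 m/s

1210 m/s


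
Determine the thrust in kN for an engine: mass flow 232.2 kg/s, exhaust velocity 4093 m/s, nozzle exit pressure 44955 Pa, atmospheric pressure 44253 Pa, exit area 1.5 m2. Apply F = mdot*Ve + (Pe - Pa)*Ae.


F = 232.2 * 4093 + (44955 - 44253) * 1.5 = 951448.0 N = 951.4 kN

951.4 kN


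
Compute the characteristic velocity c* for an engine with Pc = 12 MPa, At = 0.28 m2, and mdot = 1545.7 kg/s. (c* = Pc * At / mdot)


c* = 12e6 * 0.28 / 1545.7 = 2174 m/s

2174 m/s


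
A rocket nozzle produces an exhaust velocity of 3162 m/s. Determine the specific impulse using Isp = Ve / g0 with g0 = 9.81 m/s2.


Isp = Ve / g0 = 3162 / 9.81 = 322.3 s

322.3 s


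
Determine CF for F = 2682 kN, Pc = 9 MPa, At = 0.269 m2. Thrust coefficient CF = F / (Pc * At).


CF = 2682000 / (9e6 * 0.269) = 1.11

1.11


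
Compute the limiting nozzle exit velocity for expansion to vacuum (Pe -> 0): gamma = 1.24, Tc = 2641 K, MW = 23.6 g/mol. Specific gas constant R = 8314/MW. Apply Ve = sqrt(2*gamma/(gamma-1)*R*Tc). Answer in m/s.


R = 8314 / 23.6 = 352.29 J/(kg.K)
Ve = sqrt(2 * 1.24 / (1.24 - 1) * 352.29 * 2641) = 3101 m/s

3101 m/s


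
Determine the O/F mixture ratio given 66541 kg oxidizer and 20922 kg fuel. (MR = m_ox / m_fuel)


MR = 66541 / 20922 = 3.18

3.18


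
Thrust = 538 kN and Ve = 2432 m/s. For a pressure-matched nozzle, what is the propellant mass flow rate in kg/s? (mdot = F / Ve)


mdot = F / Ve = 538000 / 2432 = 221.2 kg/s

221.2 kg/s


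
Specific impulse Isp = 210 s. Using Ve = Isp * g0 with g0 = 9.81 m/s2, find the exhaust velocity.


Ve = Isp * g0 = 210 * 9.81 = 2060.1 m/s

2060.1 m/s


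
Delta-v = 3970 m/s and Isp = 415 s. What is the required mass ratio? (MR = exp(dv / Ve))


Ve = 415 * 9.81 = 4071.15 m/s
MR = exp(3970 / 4071.15) = 2.652

2.652


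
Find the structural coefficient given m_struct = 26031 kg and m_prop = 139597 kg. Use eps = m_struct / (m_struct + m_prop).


eps = 26031 / (26031 + 139597) = 0.1572

0.1572


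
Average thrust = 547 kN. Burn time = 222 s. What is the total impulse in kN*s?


It = 547 * 222 = 121434 kN*s

121434 kN*s


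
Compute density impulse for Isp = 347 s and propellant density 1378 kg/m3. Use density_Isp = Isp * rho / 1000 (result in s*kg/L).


rho*Isp = 347 * 1378 / 1000 = 478 s*kg/L

478 s*kg/L


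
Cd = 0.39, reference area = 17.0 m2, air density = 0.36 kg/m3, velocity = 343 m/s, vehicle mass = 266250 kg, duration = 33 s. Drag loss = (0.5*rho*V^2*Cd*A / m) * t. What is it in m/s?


D = 0.5 * 0.36 * 343^2 * 0.39 * 17.0 = 140402.32 N
a = 140402.32 / 266250 = 0.5273 m/s2
dV = 0.5273 * 33 = 17.4 m/s

17.4 m/s


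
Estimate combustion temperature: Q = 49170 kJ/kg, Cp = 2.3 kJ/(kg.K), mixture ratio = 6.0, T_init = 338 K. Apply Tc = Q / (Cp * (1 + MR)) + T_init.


Tc = 49170 / (2.3 * (1 + 6.0)) + 338 = 3392 K

3392 K


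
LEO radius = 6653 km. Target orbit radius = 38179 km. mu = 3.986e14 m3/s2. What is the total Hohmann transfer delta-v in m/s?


V1 = sqrt(mu/r1) = 7740.34 m/s
dV1 = V1*(sqrt(2*r2/(r1+r2)) - 1) = 2361.33 m/s
V2 = sqrt(mu/r2) = 3231.14 m/s
dV2 = V2*(1 - sqrt(2*r1/(r1+r2))) = 1470.85 m/s
Total dV = 3832 m/s

3832 m/s


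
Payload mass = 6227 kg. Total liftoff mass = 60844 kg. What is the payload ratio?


PR = 6227 / 60844 = 0.1023

0.1023


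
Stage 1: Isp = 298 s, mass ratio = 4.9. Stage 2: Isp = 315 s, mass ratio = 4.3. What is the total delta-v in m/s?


dV1 = 298 * 9.81 * ln(4.9) = 4645.9 m/s
dV2 = 315 * 9.81 * ln(4.3) = 4507.3 m/s
Total dV = 4645.9 + 4507.3 = 9153.2 m/s ~ 9153 m/s

9153 m/s


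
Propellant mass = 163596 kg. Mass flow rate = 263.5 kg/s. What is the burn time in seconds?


tb = 163596 / 263.5 = 620.9 s

620.9 s


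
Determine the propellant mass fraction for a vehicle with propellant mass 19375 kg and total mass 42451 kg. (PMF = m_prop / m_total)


PMF = 19375 / 42451 = 0.456

0.456


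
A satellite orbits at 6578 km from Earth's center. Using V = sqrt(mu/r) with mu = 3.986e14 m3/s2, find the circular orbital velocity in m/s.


V = sqrt(3.986e14 / 6578000) = 7784 m/s

7784 m/s


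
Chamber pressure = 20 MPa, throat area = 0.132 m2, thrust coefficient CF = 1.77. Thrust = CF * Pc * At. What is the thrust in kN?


F = 1.77 * 20e6 * 0.132 = 4.6728e+06 N = 4672.8 kN

4672.8 kN


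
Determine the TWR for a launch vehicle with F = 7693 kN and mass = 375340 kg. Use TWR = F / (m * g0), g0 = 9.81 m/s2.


TWR = 7693000 / (375340 * 9.81) = 2.09

2.09


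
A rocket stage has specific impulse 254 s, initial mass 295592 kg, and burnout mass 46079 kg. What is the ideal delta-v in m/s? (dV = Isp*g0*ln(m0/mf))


Ve = 254 * 9.81 = 2491.74 m/s
dV = 2491.74 * ln(295592/46079) = 4631 m/s

4631 m/s


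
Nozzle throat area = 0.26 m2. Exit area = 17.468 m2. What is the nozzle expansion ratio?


AR = 17.468 / 0.26 = 67.2

67.2


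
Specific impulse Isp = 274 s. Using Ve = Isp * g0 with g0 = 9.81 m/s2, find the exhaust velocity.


Ve = Isp * g0 = 274 * 9.81 = 2687.9 m/s

2687.9 m/s


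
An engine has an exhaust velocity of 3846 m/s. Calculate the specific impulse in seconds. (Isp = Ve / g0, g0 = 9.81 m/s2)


Isp = Ve / g0 = 3846 / 9.81 = 392.0 s

392.0 s


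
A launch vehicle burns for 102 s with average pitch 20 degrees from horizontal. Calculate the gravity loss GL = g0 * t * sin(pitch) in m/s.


GL = 9.81 * 102 * sin(20 deg) = 342 m/s

342 m/s


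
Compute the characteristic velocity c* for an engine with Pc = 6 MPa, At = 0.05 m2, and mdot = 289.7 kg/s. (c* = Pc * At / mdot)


c* = 6e6 * 0.05 / 289.7 = 1036 m/s

1036 m/s


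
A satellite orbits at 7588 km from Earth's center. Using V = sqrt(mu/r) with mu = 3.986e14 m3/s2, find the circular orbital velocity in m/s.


V = sqrt(3.986e14 / 7588000) = 7248 m/s

7248 m/s


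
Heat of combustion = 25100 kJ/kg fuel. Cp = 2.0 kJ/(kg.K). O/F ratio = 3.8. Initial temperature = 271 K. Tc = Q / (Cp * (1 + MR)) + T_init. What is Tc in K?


Tc = 25100 / (2.0 * (1 + 3.8)) + 271 = 2886 K

2886 K


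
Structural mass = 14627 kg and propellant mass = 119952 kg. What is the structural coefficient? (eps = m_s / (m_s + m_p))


eps = 14627 / (14627 + 119952) = 0.1087

0.1087


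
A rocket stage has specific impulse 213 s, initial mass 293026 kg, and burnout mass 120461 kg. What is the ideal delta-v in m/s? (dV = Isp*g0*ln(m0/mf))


Ve = 213 * 9.81 = 2089.53 m/s
dV = 2089.53 * ln(293026/120461) = 1857 m/s

1857 m/s


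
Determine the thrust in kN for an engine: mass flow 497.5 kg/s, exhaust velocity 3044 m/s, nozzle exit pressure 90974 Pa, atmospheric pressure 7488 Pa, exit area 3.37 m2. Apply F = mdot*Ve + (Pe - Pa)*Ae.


F = 497.5 * 3044 + (90974 - 7488) * 3.37 = 1.7957e+06 N = 1795.7 kN

1795.7 kN


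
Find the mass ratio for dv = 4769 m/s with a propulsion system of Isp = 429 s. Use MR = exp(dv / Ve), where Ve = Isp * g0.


Ve = 429 * 9.81 = 4208.49 m/s
MR = exp(4769 / 4208.49) = 3.106

3.106


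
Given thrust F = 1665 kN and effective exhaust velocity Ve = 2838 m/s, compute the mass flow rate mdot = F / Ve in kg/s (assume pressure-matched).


mdot = F / Ve = 1665000 / 2838 = 586.7 kg/s

586.7 kg/s


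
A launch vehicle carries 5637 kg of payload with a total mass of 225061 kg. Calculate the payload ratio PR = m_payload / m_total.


PR = 5637 / 225061 = 0.025

0.025


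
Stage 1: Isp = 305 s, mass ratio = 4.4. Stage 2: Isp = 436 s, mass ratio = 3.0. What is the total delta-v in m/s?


dV1 = 305 * 9.81 * ln(4.4) = 4433.0 m/s
dV2 = 436 * 9.81 * ln(3.0) = 4698.9 m/s
Total dV = 4433.0 + 4698.9 = 9131.9 m/s ~ 9132 m/s

9132 m/s


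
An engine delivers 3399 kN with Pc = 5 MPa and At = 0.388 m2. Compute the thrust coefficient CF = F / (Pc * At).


CF = 3399000 / (5e6 * 0.388) = 1.75

1.75


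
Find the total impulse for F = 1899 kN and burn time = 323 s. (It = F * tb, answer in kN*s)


It = 1899 * 323 = 613377 kN*s

613377 kN*s


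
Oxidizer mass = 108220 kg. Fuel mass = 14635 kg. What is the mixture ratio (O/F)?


MR = 108220 / 14635 = 7.39

7.39


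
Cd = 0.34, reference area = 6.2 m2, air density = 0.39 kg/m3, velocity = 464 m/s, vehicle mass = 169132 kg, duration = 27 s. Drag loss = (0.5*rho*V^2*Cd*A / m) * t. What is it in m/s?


D = 0.5 * 0.39 * 464^2 * 0.34 * 6.2 = 88499.57 N
a = 88499.57 / 169132 = 0.5233 m/s2
dV = 0.5233 * 27 = 14.1 m/s

14.1 m/s


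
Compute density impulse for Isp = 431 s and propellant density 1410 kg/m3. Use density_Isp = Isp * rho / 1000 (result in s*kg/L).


rho*Isp = 431 * 1410 / 1000 = 608 s*kg/L

608 s*kg/L


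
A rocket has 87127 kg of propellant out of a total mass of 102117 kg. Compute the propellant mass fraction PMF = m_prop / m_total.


PMF = 87127 / 102117 = 0.853

0.853


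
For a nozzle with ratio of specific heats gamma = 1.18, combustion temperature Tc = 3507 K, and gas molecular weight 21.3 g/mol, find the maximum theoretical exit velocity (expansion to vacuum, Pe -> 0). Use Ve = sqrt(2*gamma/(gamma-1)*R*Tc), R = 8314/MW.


R = 8314 / 21.3 = 390.33 J/(kg.K)
Ve = sqrt(2 * 1.18 / (1.18 - 1) * 390.33 * 3507) = 4236 m/s

4236 m/s


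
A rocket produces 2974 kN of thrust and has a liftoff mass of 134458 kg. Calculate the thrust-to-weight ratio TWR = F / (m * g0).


TWR = 2974000 / (134458 * 9.81) = 2.25

2.25


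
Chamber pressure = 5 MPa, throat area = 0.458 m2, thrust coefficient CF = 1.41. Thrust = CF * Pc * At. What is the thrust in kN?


F = 1.41 * 5e6 * 0.458 = 3.2289e+06 N = 3228.9 kN

3228.9 kN


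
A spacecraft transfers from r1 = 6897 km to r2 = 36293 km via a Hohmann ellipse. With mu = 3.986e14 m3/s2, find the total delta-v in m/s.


V1 = sqrt(mu/r1) = 7602.19 m/s
dV1 = V1*(sqrt(2*r2/(r1+r2)) - 1) = 2253.19 m/s
V2 = sqrt(mu/r2) = 3314.04 m/s
dV2 = V2*(1 - sqrt(2*r1/(r1+r2))) = 1441.15 m/s
Total dV = 3694 m/s

3694 m/s


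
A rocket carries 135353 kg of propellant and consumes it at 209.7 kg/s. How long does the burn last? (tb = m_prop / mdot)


tb = 135353 / 209.7 = 645.5 s

645.5 s


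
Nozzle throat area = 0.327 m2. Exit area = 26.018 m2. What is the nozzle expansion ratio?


AR = 26.018 / 0.327 = 79.6

79.6


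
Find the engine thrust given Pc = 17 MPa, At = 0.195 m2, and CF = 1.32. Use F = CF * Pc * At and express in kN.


F = 1.32 * 17e6 * 0.195 = 4.3758e+06 N = 4375.8 kN

4375.8 kN


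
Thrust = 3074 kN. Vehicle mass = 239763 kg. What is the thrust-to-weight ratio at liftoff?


TWR = 3074000 / (239763 * 9.81) = 1.31

1.31


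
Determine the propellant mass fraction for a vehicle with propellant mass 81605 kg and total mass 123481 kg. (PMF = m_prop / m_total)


PMF = 81605 / 123481 = 0.661

0.661


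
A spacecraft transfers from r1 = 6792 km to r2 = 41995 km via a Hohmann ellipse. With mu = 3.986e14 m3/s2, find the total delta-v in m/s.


V1 = sqrt(mu/r1) = 7660.72 m/s
dV1 = V1*(sqrt(2*r2/(r1+r2)) - 1) = 2390.79 m/s
V2 = sqrt(mu/r2) = 3080.85 m/s
dV2 = V2*(1 - sqrt(2*r1/(r1+r2))) = 1455.18 m/s
Total dV = 3846 m/s

3846 m/s


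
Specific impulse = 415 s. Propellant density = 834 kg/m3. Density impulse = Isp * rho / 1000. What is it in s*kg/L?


rho*Isp = 415 * 834 / 1000 = 346 s*kg/L

346 s*kg/L


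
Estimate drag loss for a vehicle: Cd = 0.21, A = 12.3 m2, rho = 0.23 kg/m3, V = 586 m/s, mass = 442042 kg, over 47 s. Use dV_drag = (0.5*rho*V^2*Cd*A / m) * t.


D = 0.5 * 0.23 * 586^2 * 0.21 * 12.3 = 102004.06 N
a = 102004.06 / 442042 = 0.2308 m/s2
dV = 0.2308 * 47 = 10.8 m/s

10.8 m/s


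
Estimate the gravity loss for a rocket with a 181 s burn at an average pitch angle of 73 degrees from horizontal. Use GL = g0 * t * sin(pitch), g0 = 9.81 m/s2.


GL = 9.81 * 181 * sin(73 deg) = 1698 m/s

1698 m/s


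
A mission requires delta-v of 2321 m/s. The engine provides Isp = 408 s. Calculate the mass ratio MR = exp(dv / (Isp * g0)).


Ve = 408 * 9.81 = 4002.48 m/s
MR = exp(2321 / 4002.48) = 1.786

1.786


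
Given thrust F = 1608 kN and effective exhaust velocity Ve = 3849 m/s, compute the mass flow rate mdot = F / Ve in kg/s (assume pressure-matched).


mdot = F / Ve = 1608000 / 3849 = 417.8 kg/s

417.8 kg/s


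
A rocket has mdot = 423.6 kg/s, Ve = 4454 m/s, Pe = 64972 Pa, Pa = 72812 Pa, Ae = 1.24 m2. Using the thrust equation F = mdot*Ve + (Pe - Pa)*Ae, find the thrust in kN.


F = 423.6 * 4454 + (64972 - 72812) * 1.24 = 1.8770e+06 N = 1877.0 kN

1877.0 kN


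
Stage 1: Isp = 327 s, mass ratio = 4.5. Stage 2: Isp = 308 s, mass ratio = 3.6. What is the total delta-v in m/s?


dV1 = 327 * 9.81 * ln(4.5) = 4824.9 m/s
dV2 = 308 * 9.81 * ln(3.6) = 3870.3 m/s
Total dV = 4824.9 + 3870.3 = 8695.2 m/s ~ 8695 m/s

8695 m/s


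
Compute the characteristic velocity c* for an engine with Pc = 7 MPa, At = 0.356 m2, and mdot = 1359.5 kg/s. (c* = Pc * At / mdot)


c* = 7e6 * 0.356 / 1359.5 = 1833 m/s

1833 m/s


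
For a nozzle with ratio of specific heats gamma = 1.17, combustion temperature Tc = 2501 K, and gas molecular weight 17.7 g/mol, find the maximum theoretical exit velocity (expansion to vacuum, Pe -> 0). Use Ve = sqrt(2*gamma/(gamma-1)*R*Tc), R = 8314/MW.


R = 8314 / 17.7 = 469.72 J/(kg.K)
Ve = sqrt(2 * 1.17 / (1.17 - 1) * 469.72 * 2501) = 4021 m/s

4021 m/s


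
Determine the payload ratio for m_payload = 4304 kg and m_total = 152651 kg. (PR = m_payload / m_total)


PR = 4304 / 152651 = 0.0282

0.0282


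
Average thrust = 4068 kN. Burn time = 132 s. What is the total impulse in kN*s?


It = 4068 * 132 = 536976 kN*s

536976 kN*s


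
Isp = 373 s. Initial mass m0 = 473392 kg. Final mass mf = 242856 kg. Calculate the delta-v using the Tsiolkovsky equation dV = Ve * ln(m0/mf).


Ve = 373 * 9.81 = 3659.13 m/s
dV = 3659.13 * ln(473392/242856) = 2442 m/s

2442 m/s


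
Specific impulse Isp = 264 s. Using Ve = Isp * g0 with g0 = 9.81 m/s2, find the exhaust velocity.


Ve = Isp * g0 = 264 * 9.81 = 2589.8 m/s

2589.8 m/s


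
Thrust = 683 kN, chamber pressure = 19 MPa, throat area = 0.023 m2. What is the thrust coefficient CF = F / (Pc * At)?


CF = 683000 / (19e6 * 0.023) = 1.56

1.56


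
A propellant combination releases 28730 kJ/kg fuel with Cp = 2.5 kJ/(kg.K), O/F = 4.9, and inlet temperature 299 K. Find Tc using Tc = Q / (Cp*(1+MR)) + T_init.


Tc = 28730 / (2.5 * (1 + 4.9)) + 299 = 2247 K

2247 K


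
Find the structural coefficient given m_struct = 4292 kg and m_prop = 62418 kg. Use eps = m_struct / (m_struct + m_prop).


eps = 4292 / (4292 + 62418) = 0.0643

0.0643


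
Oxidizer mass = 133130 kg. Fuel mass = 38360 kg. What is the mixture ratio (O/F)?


MR = 133130 / 38360 = 3.47

3.47


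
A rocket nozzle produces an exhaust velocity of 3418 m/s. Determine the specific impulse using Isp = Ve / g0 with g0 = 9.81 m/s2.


Isp = Ve / g0 = 3418 / 9.81 = 348.4 s

348.4 s


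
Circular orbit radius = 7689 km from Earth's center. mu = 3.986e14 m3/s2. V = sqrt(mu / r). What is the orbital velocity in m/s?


V = sqrt(3.986e14 / 7689000) = 7200 m/s

7200 m/s


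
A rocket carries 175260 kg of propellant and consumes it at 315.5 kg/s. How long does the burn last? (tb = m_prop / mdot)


tb = 175260 / 315.5 = 555.5 s

555.5 s


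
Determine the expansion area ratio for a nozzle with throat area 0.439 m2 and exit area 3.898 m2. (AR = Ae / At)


AR = 3.898 / 0.439 = 8.9

8.9


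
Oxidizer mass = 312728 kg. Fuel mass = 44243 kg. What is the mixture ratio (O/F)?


MR = 312728 / 44243 = 7.07

7.07


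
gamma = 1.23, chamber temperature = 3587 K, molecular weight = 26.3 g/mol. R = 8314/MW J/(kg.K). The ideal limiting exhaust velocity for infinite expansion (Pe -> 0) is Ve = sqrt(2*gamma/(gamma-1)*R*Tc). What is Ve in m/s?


R = 8314 / 26.3 = 316.12 J/(kg.K)
Ve = sqrt(2 * 1.23 / (1.23 - 1) * 316.12 * 3587) = 3483 m/s

3483 m/s


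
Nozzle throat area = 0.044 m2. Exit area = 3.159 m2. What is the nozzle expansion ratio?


AR = 3.159 / 0.044 = 71.8

71.8


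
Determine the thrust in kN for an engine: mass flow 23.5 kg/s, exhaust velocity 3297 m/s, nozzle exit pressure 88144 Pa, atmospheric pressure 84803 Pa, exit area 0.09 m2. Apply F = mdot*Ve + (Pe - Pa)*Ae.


F = 23.5 * 3297 + (88144 - 84803) * 0.09 = 77780.0 N = 77.8 kN

77.8 kN


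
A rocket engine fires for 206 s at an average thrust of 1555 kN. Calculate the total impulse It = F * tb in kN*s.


It = 1555 * 206 = 320330 kN*s

320330 kN*s


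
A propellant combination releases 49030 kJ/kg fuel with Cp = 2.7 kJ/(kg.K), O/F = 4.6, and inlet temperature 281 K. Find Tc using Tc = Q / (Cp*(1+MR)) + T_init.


Tc = 49030 / (2.7 * (1 + 4.6)) + 281 = 3524 K

3524 K


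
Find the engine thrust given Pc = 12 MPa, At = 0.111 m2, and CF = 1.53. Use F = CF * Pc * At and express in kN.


F = 1.53 * 12e6 * 0.111 = 2.0380e+06 N = 2038.0 kN

2038.0 kN


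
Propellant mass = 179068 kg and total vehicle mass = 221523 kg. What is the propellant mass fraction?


PMF = 179068 / 221523 = 0.808

0.808


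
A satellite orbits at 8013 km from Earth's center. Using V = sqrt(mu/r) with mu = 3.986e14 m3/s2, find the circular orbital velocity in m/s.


V = sqrt(3.986e14 / 8013000) = 7053 m/s

7053 m/s


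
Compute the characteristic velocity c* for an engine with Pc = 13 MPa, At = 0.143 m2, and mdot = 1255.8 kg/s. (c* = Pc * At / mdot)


c* = 13e6 * 0.143 / 1255.8 = 1480 m/s

1480 m/s


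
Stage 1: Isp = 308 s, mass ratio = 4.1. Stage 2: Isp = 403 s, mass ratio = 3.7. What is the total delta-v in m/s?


dV1 = 308 * 9.81 * ln(4.1) = 4263.3 m/s
dV2 = 403 * 9.81 * ln(3.7) = 5172.4 m/s
Total dV = 4263.3 + 5172.4 = 9435.7 m/s ~ 9436 m/s

9436 m/s


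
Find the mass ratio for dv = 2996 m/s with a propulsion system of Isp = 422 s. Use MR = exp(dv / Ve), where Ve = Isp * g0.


Ve = 422 * 9.81 = 4139.82 m/s
MR = exp(2996 / 4139.82) = 2.062

2.062


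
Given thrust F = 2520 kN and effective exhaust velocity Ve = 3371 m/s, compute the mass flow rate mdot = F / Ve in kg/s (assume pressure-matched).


mdot = F / Ve = 2520000 / 3371 = 747.6 kg/s

747.6 kg/s


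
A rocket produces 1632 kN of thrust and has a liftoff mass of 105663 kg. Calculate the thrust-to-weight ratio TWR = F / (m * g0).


TWR = 1632000 / (105663 * 9.81) = 1.57

1.57


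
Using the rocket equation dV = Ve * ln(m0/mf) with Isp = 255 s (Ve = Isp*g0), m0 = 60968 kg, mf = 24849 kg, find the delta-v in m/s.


Ve = 255 * 9.81 = 2501.55 m/s
dV = 2501.55 * ln(60968/24849) = 2245 m/s

2245 m/s


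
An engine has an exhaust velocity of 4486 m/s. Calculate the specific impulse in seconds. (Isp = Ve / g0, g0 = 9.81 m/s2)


Isp = Ve / g0 = 4486 / 9.81 = 457.3 s

457.3 s


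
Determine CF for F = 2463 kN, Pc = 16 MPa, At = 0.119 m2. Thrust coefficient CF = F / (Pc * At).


CF = 2463000 / (16e6 * 0.119) = 1.29

1.29


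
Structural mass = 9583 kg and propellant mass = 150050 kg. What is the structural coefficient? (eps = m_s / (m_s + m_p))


eps = 9583 / (9583 + 150050) = 0.06

0.06


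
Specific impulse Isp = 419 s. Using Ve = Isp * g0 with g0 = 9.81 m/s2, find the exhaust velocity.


Ve = Isp * g0 = 419 * 9.81 = 4110.4 m/s

4110.4 m/s


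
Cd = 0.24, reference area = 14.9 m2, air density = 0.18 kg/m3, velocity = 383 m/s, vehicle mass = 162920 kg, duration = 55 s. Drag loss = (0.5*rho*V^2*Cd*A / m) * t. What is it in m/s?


D = 0.5 * 0.18 * 383^2 * 0.24 * 14.9 = 47210.39 N
a = 47210.39 / 162920 = 0.2898 m/s2
dV = 0.2898 * 55 = 15.9 m/s

15.9 m/s


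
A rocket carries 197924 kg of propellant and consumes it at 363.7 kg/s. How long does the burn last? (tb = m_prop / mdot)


tb = 197924 / 363.7 = 544.2 s

544.2 s


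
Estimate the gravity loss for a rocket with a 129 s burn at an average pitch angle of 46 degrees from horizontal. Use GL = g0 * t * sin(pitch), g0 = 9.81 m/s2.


GL = 9.81 * 129 * sin(46 deg) = 910 m/s

910 m/s


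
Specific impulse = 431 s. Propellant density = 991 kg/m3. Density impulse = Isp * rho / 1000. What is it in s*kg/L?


rho*Isp = 431 * 991 / 1000 = 427 s*kg/L

427 s*kg/L


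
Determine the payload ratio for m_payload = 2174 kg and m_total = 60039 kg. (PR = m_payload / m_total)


PR = 2174 / 60039 = 0.0362

0.0362


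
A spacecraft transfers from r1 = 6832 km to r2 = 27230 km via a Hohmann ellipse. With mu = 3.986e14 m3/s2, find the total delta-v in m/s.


V1 = sqrt(mu/r1) = 7638.26 m/s
dV1 = V1*(sqrt(2*r2/(r1+r2)) - 1) = 2019.99 m/s
V2 = sqrt(mu/r2) = 3826.0 m/s
dV2 = V2*(1 - sqrt(2*r1/(r1+r2))) = 1402.75 m/s
Total dV = 3423 m/s

3423 m/s


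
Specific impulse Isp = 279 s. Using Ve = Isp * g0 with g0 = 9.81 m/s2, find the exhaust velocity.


Ve = Isp * g0 = 279 * 9.81 = 2737.0 m/s

2737.0 m/s


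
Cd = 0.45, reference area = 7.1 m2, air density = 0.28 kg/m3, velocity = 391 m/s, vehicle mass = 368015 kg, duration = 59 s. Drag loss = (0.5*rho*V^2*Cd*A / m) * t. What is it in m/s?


D = 0.5 * 0.28 * 391^2 * 0.45 * 7.1 = 68383.67 N
a = 68383.67 / 368015 = 0.1858 m/s2
dV = 0.1858 * 59 = 11.0 m/s

11.0 m/s


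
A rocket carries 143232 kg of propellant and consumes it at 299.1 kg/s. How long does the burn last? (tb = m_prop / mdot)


tb = 143232 / 299.1 = 478.9 s

478.9 s


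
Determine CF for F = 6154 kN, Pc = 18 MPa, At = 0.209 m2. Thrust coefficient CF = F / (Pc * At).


CF = 6154000 / (18e6 * 0.209) = 1.64

1.64


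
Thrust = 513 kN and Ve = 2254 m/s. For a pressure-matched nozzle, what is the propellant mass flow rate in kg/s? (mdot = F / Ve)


mdot = F / Ve = 513000 / 2254 = 227.6 kg/s

227.6 kg/s


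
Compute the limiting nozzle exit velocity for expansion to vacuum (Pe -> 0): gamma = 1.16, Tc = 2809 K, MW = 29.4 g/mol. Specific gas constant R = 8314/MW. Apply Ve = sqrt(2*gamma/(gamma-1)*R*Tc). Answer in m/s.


R = 8314 / 29.4 = 282.79 J/(kg.K)
Ve = sqrt(2 * 1.16 / (1.16 - 1) * 282.79 * 2809) = 3394 m/s

3394 m/s


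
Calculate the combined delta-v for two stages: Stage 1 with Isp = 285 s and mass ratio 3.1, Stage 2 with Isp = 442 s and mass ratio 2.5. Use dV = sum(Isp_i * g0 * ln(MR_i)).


dV1 = 285 * 9.81 * ln(3.1) = 3163.2 m/s
dV2 = 442 * 9.81 * ln(2.5) = 3973.1 m/s
Total dV = 3163.2 + 3973.1 = 7136.3 m/s ~ 7136 m/s

7136 m/s


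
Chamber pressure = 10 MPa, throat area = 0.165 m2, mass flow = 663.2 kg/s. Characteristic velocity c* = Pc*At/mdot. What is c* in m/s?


c* = 10e6 * 0.165 / 663.2 = 2488 m/s

2488 m/s


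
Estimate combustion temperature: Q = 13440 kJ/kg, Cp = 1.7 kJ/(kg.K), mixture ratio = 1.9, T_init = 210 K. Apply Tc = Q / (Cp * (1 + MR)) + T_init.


Tc = 13440 / (1.7 * (1 + 1.9)) + 210 = 2936 K

2936 K


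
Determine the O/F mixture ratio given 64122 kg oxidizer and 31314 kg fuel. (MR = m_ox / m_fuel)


MR = 64122 / 31314 = 2.05

2.05


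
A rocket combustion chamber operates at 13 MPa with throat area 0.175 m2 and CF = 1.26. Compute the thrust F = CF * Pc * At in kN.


F = 1.26 * 13e6 * 0.175 = 2.8665e+06 N = 2866.5 kN

2866.5 kN


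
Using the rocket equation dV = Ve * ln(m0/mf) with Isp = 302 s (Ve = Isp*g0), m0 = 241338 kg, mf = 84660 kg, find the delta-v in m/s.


Ve = 302 * 9.81 = 2962.62 m/s
dV = 2962.62 * ln(241338/84660) = 3104 m/s

3104 m/s


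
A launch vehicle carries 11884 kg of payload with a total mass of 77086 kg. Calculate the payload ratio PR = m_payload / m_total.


PR = 11884 / 77086 = 0.1542

0.1542


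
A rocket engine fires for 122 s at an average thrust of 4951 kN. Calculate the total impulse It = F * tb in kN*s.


It = 4951 * 122 = 604022 kN*s

604022 kN*s


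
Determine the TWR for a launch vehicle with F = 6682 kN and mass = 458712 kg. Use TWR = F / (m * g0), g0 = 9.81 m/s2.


TWR = 6682000 / (458712 * 9.81) = 1.48

1.48


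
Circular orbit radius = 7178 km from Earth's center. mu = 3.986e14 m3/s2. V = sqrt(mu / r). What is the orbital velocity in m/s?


V = sqrt(3.986e14 / 7178000) = 7452 m/s

7452 m/s


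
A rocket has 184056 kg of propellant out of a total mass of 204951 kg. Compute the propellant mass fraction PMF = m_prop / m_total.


PMF = 184056 / 204951 = 0.898

0.898


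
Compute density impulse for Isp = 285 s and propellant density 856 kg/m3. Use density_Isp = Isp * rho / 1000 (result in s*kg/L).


rho*Isp = 285 * 856 / 1000 = 244 s*kg/L

244 s*kg/L


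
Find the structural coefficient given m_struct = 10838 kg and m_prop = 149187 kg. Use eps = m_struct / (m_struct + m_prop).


eps = 10838 / (10838 + 149187) = 0.0677

0.0677


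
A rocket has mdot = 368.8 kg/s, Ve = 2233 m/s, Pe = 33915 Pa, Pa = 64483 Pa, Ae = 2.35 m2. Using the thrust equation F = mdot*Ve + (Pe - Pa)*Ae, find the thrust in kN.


F = 368.8 * 2233 + (33915 - 64483) * 2.35 = 751696.0 N = 751.7 kN

751.7 kN


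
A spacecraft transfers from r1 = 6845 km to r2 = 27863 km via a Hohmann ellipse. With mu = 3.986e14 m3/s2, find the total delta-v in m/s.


V1 = sqrt(mu/r1) = 7631.01 m/s
dV1 = V1*(sqrt(2*r2/(r1+r2)) - 1) = 2038.31 m/s
V2 = sqrt(mu/r2) = 3782.29 m/s
dV2 = V2*(1 - sqrt(2*r1/(r1+r2))) = 1406.86 m/s
Total dV = 3445 m/s

3445 m/s


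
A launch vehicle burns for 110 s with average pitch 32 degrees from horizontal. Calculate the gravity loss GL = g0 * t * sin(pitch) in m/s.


GL = 9.81 * 110 * sin(32 deg) = 572 m/s

572 m/s


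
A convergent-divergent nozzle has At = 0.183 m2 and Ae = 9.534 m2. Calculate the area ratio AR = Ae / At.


AR = 9.534 / 0.183 = 52.1

52.1


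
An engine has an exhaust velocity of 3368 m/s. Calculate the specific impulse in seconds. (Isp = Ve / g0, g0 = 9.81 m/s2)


Isp = Ve / g0 = 3368 / 9.81 = 343.3 s

343.3 s


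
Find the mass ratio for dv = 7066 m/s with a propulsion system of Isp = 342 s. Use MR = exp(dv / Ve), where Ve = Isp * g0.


Ve = 342 * 9.81 = 3355.02 m/s
MR = exp(7066 / 3355.02) = 8.216

8.216


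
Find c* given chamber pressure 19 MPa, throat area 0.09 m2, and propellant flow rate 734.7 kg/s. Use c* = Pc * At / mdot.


c* = 19e6 * 0.09 / 734.7 = 2327 m/s

2327 m/s


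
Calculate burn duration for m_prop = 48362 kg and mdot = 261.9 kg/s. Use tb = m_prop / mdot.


tb = 48362 / 261.9 = 184.7 s

184.7 s


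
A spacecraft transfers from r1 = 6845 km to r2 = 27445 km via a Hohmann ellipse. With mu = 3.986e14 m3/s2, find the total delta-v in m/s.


V1 = sqrt(mu/r1) = 7631.01 m/s
dV1 = V1*(sqrt(2*r2/(r1+r2)) - 1) = 2023.83 m/s
V2 = sqrt(mu/r2) = 3810.98 m/s
dV2 = V2*(1 - sqrt(2*r1/(r1+r2))) = 1402.99 m/s
Total dV = 3427 m/s

3427 m/s


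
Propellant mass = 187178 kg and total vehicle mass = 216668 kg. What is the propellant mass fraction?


PMF = 187178 / 216668 = 0.864

0.864


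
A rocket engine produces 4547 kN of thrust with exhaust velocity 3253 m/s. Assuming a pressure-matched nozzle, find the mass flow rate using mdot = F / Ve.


mdot = F / Ve = 4547000 / 3253 = 1397.8 kg/s

1397.8 kg/s


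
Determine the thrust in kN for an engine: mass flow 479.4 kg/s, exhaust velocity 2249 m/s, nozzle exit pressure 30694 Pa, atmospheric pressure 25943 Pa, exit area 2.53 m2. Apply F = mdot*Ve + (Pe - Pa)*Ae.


F = 479.4 * 2249 + (30694 - 25943) * 2.53 = 1.0902e+06 N = 1090.2 kN

1090.2 kN


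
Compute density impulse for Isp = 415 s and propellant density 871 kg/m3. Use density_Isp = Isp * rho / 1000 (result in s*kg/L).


rho*Isp = 415 * 871 / 1000 = 361 s*kg/L

361 s*kg/L


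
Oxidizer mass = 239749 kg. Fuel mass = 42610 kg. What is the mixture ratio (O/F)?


MR = 239749 / 42610 = 5.63

5.63


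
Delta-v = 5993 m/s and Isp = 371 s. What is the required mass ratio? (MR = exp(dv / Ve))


Ve = 371 * 9.81 = 3639.51 m/s
MR = exp(5993 / 3639.51) = 5.19

5.19


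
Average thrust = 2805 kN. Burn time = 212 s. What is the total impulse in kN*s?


It = 2805 * 212 = 594660 kN*s

594660 kN*s


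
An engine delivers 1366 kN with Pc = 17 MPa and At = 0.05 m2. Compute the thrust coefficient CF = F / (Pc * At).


CF = 1366000 / (17e6 * 0.05) = 1.61

1.61


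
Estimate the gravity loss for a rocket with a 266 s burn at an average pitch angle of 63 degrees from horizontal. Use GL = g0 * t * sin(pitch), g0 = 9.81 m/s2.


GL = 9.81 * 266 * sin(63 deg) = 2325 m/s

2325 m/s


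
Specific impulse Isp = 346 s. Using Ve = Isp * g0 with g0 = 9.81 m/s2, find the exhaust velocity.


Ve = Isp * g0 = 346 * 9.81 = 3394.3 m/s

3394.3 m/s


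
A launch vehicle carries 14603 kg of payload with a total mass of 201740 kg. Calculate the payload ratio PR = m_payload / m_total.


PR = 14603 / 201740 = 0.0724

0.0724


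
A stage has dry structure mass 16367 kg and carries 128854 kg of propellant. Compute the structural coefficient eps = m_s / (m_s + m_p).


eps = 16367 / (16367 + 128854) = 0.1127

0.1127


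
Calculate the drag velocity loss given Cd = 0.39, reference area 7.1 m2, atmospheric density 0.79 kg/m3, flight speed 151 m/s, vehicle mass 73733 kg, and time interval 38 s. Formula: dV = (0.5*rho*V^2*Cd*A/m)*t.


D = 0.5 * 0.79 * 151^2 * 0.39 * 7.1 = 24938.71 N
a = 24938.71 / 73733 = 0.3382 m/s2
dV = 0.3382 * 38 = 12.9 m/s

12.9 m/s


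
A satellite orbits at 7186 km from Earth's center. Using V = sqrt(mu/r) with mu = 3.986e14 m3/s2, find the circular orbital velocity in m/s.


V = sqrt(3.986e14 / 7186000) = 7448 m/s

7448 m/s
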